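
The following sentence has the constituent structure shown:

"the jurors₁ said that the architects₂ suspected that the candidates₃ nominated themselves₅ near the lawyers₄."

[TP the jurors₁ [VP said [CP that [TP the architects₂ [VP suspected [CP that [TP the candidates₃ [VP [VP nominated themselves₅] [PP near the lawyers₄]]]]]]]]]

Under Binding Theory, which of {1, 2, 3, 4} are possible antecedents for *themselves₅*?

*themselves* is an anaphor, so Principle A applies: it must be bound in its binding domain.
Binding domain of *themselves₅*: the embedded TP, whose subject is the candidates₃.
*the jurors₁* c-commands the anaphor but is outside its binding domain → cannot satisfy Principle A.
*the architects₂* c-commands the anaphor but is outside its binding domain → cannot satisfy Principle A.
*the candidates₃* c-commands the anaphor within its binding domain → licit binder.
*the lawyers₄* does not c-command the anaphor → cannot bind it.

{3}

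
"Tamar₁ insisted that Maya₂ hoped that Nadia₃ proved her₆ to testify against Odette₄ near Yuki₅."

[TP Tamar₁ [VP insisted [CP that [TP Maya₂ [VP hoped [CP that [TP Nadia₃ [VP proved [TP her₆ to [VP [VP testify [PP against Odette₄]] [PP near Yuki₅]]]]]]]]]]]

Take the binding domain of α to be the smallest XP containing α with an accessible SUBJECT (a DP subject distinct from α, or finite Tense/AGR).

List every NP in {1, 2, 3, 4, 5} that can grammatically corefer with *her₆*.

*her* is a pronoun, so Principle B applies: it must be free in its binding domain.
Binding domain of *her₆*: the embedded TP, whose subject is Nadia₃.
*Tamar₁* c-commands the pronoun but from outside its binding domain, and is not c-commanded by it → coindexation permitted.
*Maya₂* c-commands the pronoun but from outside its binding domain, and is not c-commanded by it → coindexation permitted.
*Nadia₃* c-commands the pronoun within its binding domain → coindexation would violate Principle B.
*Odette₄*: the pronoun c-commands this R-expression → coindexation would violate Principle C on *Odette₄*.
*Yuki₅*: the pronoun c-commands this R-expression → coindexation would violate Principle C on *Yuki₅*.

{1, 2}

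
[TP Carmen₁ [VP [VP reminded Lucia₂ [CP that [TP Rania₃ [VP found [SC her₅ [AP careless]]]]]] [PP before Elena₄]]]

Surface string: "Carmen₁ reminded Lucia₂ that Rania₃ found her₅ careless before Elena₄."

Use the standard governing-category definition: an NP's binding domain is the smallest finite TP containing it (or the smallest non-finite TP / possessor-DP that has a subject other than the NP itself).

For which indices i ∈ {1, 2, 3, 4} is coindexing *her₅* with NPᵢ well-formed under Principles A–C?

*her* is a pronoun, so Principle B applies: it must be free in its binding domain.
Binding domain of *her₅*: the embedded TP, whose subject is Rania₃.
*Carmen₁* c-commands the pronoun but from outside its binding domain, and is not c-commanded by it → coindexation permitted.
*Lucia₂* c-commands the pronoun but from outside its binding domain, and is not c-commanded by it → coindexation permitted.
*Rania₃* c-commands the pronoun within its binding domain → coindexation would violate Principle B.
*Elena₄* and the pronoun do not c-command one another → neither Principle B nor Principle C is at stake; coindexation permitted.

{1, 2, 4}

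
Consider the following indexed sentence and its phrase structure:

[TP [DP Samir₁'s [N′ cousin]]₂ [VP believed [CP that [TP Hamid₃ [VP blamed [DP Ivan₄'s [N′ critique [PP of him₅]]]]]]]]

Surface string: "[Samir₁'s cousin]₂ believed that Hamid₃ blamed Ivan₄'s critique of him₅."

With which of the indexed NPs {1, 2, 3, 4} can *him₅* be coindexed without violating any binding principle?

{1, 2, 3}

*him* is a pronoun, so Principle B applies: it must be free in its binding domain.
Binding domain of *him₅*: the possessed DP, whose subject is Ivan₄.
*Samir₁* and the pronoun do not c-command one another → neither Principle B nor Principle C is at stake; coindexation permitted.
*[Samir₁'s cousin]₂* c-commands the pronoun but from outside its binding domain, and is not c-commanded by it → coindexation permitted.
*Hamid₃* c-commands the pronoun but from outside its binding domain, and is not c-commanded by it → coindexation permitted.
*Ivan₄* c-commands the pronoun within its binding domain → coindexation would violate Principle B.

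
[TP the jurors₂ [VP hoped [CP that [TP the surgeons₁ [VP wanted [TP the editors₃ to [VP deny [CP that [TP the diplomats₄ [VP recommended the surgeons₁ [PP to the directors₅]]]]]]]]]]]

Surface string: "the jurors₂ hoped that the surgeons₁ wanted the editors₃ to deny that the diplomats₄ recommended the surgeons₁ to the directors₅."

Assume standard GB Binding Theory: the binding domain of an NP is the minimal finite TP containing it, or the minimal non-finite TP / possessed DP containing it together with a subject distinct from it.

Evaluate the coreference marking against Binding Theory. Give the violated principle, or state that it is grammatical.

Principle C

The two coindexed NPs are *the surgeons₁* (the higher occurrence) and *the surgeons₁* (the lower occurrence).
*the surgeons₁* (the lower occurrence) is an R-expression. Principle C requires it to be free everywhere.
*the surgeons₁* (the higher occurrence) c-commands it and carries the same index.
The R-expression is bound → Principle C violation.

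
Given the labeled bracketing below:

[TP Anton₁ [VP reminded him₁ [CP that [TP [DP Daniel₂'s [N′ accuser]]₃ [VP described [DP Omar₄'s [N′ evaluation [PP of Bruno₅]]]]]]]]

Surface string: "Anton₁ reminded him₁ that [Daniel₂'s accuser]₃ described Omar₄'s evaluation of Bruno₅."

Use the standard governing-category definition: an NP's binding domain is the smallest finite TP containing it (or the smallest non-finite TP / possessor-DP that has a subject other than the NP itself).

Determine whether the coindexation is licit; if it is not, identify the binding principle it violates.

The two coindexed NPs are *Anton₁* and *him₁*.
*him₁* is a pronoun. Its binding domain is the matrix TP, whose subject is Anton₁.
*Anton₁* c-commands it within that domain and carries the same index.
The pronoun is locally bound → Principle B violation.

Principle B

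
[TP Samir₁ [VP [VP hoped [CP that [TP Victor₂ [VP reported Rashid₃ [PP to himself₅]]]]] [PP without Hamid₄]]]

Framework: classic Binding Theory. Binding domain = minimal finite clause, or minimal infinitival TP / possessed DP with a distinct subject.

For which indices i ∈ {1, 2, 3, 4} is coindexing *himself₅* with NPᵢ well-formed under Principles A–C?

*himself* is an anaphor, so Principle A applies: it must be bound in its binding domain.
Binding domain of *himself₅*: the embedded TP, whose subject is Victor₂.
*Samir₁* c-commands the anaphor but is outside its binding domain → cannot satisfy Principle A.
*Victor₂* c-commands the anaphor within its binding domain → licit binder.
*Rashid₃* c-commands the anaphor within its binding domain → licit binder.
*Hamid₄* does not c-command the anaphor → cannot bind it.

{2, 3}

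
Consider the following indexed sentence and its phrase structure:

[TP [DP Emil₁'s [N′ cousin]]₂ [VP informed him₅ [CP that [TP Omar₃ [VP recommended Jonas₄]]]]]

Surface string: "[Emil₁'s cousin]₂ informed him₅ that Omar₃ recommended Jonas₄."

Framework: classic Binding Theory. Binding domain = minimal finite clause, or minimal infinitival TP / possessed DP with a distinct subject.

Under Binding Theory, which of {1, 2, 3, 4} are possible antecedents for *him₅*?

{1}

*him* is a pronoun, so Principle B applies: it must be free in its binding domain.
Binding domain of *him₅*: the matrix TP, whose subject is [Emil₁'s cousin]₂.
*Emil₁* and the pronoun do not c-command one another → neither Principle B nor Principle C is at stake; coindexation permitted.
*[Emil₁'s cousin]₂* c-commands the pronoun within its binding domain → coindexation would violate Principle B.
*Omar₃*: the pronoun c-commands this R-expression → coindexation would violate Principle C on *Omar₃*.
*Jonas₄*: the pronoun c-commands this R-expression → coindexation would violate Principle C on *Jonas₄*.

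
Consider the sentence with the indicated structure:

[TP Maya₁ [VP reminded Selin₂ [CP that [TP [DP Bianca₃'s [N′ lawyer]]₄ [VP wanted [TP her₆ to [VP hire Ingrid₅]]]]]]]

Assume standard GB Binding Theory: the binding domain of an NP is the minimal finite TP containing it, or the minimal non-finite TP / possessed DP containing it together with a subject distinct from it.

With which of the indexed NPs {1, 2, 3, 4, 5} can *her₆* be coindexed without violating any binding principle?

{1, 2, 3}

*her* is a pronoun, so Principle B applies: it must be free in its binding domain.
Binding domain of *her₆*: the embedded TP, whose subject is [Bianca₃'s lawyer]₄.
*Maya₁* c-commands the pronoun but from outside its binding domain, and is not c-commanded by it → coindexation permitted.
*Selin₂* c-commands the pronoun but from outside its binding domain, and is not c-commanded by it → coindexation permitted.
*Bianca₃* and the pronoun do not c-command one another → neither Principle B nor Principle C is at stake; coindexation permitted.
*[Bianca₃'s lawyer]₄* c-commands the pronoun within its binding domain → coindexation would violate Principle B.
*Ingrid₅*: the pronoun c-commands this R-expression → coindexation would violate Principle C on *Ingrid₅*.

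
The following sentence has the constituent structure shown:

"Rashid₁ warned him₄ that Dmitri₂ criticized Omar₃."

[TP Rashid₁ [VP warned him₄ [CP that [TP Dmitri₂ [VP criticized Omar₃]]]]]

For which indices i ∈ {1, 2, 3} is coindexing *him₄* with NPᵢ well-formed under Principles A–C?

none

*him* is a pronoun, so Principle B applies: it must be free in its binding domain.
Binding domain of *him₄*: the matrix TP, whose subject is Rashid₁.
*Rashid₁* c-commands the pronoun within its binding domain → coindexation would violate Principle B.
*Dmitri₂*: the pronoun c-commands this R-expression → coindexation would violate Principle C on *Dmitri₂*.
*Omar₃*: the pronoun c-commands this R-expression → coindexation would violate Principle C on *Omar₃*.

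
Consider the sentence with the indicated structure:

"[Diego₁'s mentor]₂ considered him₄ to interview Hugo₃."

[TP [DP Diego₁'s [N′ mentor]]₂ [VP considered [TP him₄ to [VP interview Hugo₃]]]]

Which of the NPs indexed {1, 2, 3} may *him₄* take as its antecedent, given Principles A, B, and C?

{1}

*him* is a pronoun, so Principle B applies: it must be free in its binding domain.
Binding domain of *him₄*: the matrix TP, whose subject is [Diego₁'s mentor]₂.
*Diego₁* and the pronoun do not c-command one another → neither Principle B nor Principle C is at stake; coindexation permitted.
*[Diego₁'s mentor]₂* c-commands the pronoun within its binding domain → coindexation would violate Principle B.
*Hugo₃*: the pronoun c-commands this R-expression → coindexation would violate Principle C on *Hugo₃*.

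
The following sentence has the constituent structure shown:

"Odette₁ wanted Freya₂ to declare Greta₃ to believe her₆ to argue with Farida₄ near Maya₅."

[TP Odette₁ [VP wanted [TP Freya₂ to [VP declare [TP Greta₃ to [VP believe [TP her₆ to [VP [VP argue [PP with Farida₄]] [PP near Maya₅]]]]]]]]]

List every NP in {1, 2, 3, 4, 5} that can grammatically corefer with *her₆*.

{1, 2}

*her* is a pronoun, so Principle B applies: it must be free in its binding domain.
Binding domain of *her₆*: the embedded TP, whose subject is Greta₃.
*Odette₁* c-commands the pronoun but from outside its binding domain, and is not c-commanded by it → coindexation permitted.
*Freya₂* c-commands the pronoun but from outside its binding domain, and is not c-commanded by it → coindexation permitted.
*Greta₃* c-commands the pronoun within its binding domain → coindexation would violate Principle B.
*Farida₄*: the pronoun c-commands this R-expression → coindexation would violate Principle C on *Farida₄*.
*Maya₅*: the pronoun c-commands this R-expression → coindexation would violate Principle C on *Maya₅*.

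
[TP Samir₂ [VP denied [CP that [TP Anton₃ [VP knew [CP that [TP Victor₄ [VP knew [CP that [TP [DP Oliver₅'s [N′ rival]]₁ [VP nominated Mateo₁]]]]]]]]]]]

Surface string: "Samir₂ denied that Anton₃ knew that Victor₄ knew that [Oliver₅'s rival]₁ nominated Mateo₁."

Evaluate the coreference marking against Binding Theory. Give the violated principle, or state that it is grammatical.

Principle C

The two coindexed NPs are *[Oliver₅'s rival]₁* and *Mateo₁*.
*Mateo₁* is an R-expression. Principle C requires it to be free everywhere.
*[Oliver₅'s rival]₁* c-commands it and carries the same index.
The R-expression is bound → Principle C violation.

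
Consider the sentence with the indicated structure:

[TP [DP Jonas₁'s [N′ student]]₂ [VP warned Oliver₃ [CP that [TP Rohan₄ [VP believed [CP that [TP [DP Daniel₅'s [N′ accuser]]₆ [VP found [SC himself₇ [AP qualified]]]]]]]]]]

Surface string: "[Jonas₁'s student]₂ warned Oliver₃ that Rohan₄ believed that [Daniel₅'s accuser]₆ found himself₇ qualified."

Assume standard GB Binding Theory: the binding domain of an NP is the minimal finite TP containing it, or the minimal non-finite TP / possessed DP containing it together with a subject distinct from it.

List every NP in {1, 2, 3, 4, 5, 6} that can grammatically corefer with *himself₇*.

*himself* is an anaphor, so Principle A applies: it must be bound in its binding domain.
Binding domain of *himself₇*: the embedded TP, whose subject is [Daniel₅'s accuser]₆.
*Jonas₁* does not c-command the anaphor → cannot bind it.
*[Jonas₁'s student]₂* c-commands the anaphor but is outside its binding domain → cannot satisfy Principle A.
*Oliver₃* c-commands the anaphor but is outside its binding domain → cannot satisfy Principle A.
*Rohan₄* c-commands the anaphor but is outside its binding domain → cannot satisfy Principle A.
*Daniel₅* does not c-command the anaphor → cannot bind it.
*[Daniel₅'s accuser]₆* c-commands the anaphor within its binding domain → licit binder.

{6}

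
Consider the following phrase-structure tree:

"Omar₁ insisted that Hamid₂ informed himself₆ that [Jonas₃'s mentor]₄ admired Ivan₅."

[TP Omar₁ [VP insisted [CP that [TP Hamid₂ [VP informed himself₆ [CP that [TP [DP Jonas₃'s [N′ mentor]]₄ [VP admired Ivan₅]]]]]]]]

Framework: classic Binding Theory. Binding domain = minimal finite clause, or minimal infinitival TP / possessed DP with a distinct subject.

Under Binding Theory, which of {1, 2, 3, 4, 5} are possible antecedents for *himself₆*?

*himself* is an anaphor, so Principle A applies: it must be bound in its binding domain.
Binding domain of *himself₆*: the embedded TP, whose subject is Hamid₂.
*Omar₁* c-commands the anaphor but is outside its binding domain → cannot satisfy Principle A.
*Hamid₂* c-commands the anaphor within its binding domain → licit binder.
*Jonas₃* does not c-command the anaphor → cannot bind it.
*[Jonas₃'s mentor]₄* does not c-command the anaphor → cannot bind it.
*Ivan₅* does not c-command the anaphor → cannot bind it.

{2}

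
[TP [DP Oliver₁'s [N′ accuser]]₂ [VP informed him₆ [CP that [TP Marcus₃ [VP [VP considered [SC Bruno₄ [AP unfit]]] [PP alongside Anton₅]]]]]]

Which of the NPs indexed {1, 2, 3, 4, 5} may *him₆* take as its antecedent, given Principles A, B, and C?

{1}

*him* is a pronoun, so Principle B applies: it must be free in its binding domain.
Binding domain of *him₆*: the matrix TP, whose subject is [Oliver₁'s accuser]₂.
*Oliver₁* and the pronoun do not c-command one another → neither Principle B nor Principle C is at stake; coindexation permitted.
*[Oliver₁'s accuser]₂* c-commands the pronoun within its binding domain → coindexation would violate Principle B.
*Marcus₃*: the pronoun c-commands this R-expression → coindexation would violate Principle C on *Marcus₃*.
*Bruno₄*: the pronoun c-commands this R-expression → coindexation would violate Principle C on *Bruno₄*.
*Anton₅*: the pronoun c-commands this R-expression → coindexation would violate Principle C on *Anton₅*.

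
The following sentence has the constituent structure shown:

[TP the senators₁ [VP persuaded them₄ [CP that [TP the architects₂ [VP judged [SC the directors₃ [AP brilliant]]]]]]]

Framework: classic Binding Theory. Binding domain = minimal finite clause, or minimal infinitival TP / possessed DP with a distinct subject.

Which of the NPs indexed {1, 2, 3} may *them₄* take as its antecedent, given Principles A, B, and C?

none

*them* is a pronoun, so Principle B applies: it must be free in its binding domain.
Binding domain of *them₄*: the matrix TP, whose subject is the senators₁.
*the senators₁* c-commands the pronoun within its binding domain → coindexation would violate Principle B.
*the architects₂*: the pronoun c-commands this R-expression → coindexation would violate Principle C on *the architects₂*.
*the directors₃*: the pronoun c-commands this R-expression → coindexation would violate Principle C on *the directors₃*.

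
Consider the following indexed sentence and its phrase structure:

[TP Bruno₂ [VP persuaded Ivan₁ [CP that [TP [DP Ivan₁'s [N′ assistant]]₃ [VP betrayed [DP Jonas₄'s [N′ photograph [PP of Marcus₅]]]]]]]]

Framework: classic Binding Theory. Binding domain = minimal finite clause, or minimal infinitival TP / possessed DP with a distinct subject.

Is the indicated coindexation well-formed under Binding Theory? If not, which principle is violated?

Principle C

The two coindexed NPs are *Ivan₁* (the lower occurrence) and *Ivan₁* (the higher occurrence).
*Ivan₁* (the lower occurrence) is an R-expression. Principle C requires it to be free everywhere.
*Ivan₁* (the higher occurrence) c-commands it and carries the same index.
The R-expression is bound → Principle C violation.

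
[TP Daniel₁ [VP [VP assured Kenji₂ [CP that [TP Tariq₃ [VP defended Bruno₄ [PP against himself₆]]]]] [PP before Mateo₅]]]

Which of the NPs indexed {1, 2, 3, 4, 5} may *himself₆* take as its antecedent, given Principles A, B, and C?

{3, 4}

*himself* is an anaphor, so Principle A applies: it must be bound in its binding domain.
Binding domain of *himself₆*: the embedded TP, whose subject is Tariq₃.
*Daniel₁* c-commands the anaphor but is outside its binding domain → cannot satisfy Principle A.
*Kenji₂* c-commands the anaphor but is outside its binding domain → cannot satisfy Principle A.
*Tariq₃* c-commands the anaphor within its binding domain → licit binder.
*Bruno₄* c-commands the anaphor within its binding domain → licit binder.
*Mateo₅* does not c-command the anaphor → cannot bind it.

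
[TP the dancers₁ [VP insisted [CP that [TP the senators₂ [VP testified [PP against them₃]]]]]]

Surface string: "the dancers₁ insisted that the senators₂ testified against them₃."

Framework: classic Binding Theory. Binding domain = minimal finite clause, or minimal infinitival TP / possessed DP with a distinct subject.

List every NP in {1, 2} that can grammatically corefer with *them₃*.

{1}

*them* is a pronoun, so Principle B applies: it must be free in its binding domain.
Binding domain of *them₃*: the embedded TP, whose subject is the senators₂.
*the dancers₁* c-commands the pronoun but from outside its binding domain, and is not c-commanded by it → coindexation permitted.
*the senators₂* c-commands the pronoun within its binding domain → coindexation would violate Principle B.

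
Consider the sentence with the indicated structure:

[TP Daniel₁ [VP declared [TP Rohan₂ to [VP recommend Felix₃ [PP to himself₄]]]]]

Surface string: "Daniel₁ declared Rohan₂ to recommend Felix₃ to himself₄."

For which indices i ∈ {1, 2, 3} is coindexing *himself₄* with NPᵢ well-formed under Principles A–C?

{2, 3}

*himself* is an anaphor, so Principle A applies: it must be bound in its binding domain.
Binding domain of *himself₄*: the embedded TP, whose subject is Rohan₂.
*Daniel₁* c-commands the anaphor but is outside its binding domain → cannot satisfy Principle A.
*Rohan₂* c-commands the anaphor within its binding domain → licit binder.
*Felix₃* c-commands the anaphor within its binding domain → licit binder.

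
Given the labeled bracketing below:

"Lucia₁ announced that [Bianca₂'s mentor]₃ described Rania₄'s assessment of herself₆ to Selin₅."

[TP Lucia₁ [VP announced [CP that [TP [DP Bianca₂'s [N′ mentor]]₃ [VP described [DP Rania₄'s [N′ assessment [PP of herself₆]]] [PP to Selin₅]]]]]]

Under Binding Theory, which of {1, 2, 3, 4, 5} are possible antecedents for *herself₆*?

*herself* is an anaphor, so Principle A applies: it must be bound in its binding domain.
Binding domain of *herself₆*: the possessed DP, whose subject is Rania₄.
*Lucia₁* c-commands the anaphor but is outside its binding domain → cannot satisfy Principle A.
*Bianca₂* does not c-command the anaphor → cannot bind it.
*[Bianca₂'s mentor]₃* c-commands the anaphor but is outside its binding domain → cannot satisfy Principle A.
*Rania₄* c-commands the anaphor within its binding domain → licit binder.
*Selin₅* does not c-command the anaphor → cannot bind it.

{4}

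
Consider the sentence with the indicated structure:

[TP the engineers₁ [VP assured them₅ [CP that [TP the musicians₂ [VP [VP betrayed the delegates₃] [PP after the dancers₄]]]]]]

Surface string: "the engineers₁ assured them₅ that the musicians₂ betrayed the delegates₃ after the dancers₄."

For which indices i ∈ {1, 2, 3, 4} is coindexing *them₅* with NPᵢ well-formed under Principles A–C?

*them* is a pronoun, so Principle B applies: it must be free in its binding domain.
Binding domain of *them₅*: the matrix TP, whose subject is the engineers₁.
*the engineers₁* c-commands the pronoun within its binding domain → coindexation would violate Principle B.
*the musicians₂*: the pronoun c-commands this R-expression → coindexation would violate Principle C on *the musicians₂*.
*the delegates₃*: the pronoun c-commands this R-expression → coindexation would violate Principle C on *the delegates₃*.
*the dancers₄*: the pronoun c-commands this R-expression → coindexation would violate Principle C on *the dancers₄*.

none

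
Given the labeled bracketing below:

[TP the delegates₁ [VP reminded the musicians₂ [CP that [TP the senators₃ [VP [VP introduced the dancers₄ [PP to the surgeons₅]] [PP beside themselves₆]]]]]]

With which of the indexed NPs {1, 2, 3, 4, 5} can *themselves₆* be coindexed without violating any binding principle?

{3}

*themselves* is an anaphor, so Principle A applies: it must be bound in its binding domain.
Binding domain of *themselves₆*: the embedded TP, whose subject is the senators₃.
*the delegates₁* c-commands the anaphor but is outside its binding domain → cannot satisfy Principle A.
*the musicians₂* c-commands the anaphor but is outside its binding domain → cannot satisfy Principle A.
*the senators₃* c-commands the anaphor within its binding domain → licit binder.
*the dancers₄* does not c-command the anaphor → cannot bind it.
*the surgeons₅* does not c-command the anaphor → cannot bind it.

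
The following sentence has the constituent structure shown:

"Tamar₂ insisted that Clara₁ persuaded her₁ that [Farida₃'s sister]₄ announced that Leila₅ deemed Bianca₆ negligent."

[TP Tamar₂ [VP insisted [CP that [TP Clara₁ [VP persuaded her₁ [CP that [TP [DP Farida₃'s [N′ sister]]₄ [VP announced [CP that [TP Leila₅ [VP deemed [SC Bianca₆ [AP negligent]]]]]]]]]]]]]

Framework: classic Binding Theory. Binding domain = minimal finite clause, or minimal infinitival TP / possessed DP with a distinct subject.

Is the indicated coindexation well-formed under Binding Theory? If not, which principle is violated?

The two coindexed NPs are *Clara₁* and *her₁*.
*her₁* is a pronoun. Its binding domain is the embedded TP, whose subject is Clara₁.
*Clara₁* c-commands it within that domain and carries the same index.
The pronoun is locally bound → Principle B violation.

Principle B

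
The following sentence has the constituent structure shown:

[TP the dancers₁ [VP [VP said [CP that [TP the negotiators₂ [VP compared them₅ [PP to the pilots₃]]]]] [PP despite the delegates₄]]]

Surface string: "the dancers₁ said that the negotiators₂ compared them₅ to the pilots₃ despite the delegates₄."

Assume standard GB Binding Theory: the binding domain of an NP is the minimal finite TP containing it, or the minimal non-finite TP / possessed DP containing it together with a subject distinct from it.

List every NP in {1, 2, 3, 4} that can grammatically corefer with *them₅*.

{1, 4}

*them* is a pronoun, so Principle B applies: it must be free in its binding domain.
Binding domain of *them₅*: the embedded TP, whose subject is the negotiators₂.
*the dancers₁* c-commands the pronoun but from outside its binding domain, and is not c-commanded by it → coindexation permitted.
*the negotiators₂* c-commands the pronoun within its binding domain → coindexation would violate Principle B.
*the pilots₃*: the pronoun c-commands this R-expression → coindexation would violate Principle C on *the pilots₃*.
*the delegates₄* and the pronoun do not c-command one another → neither Principle B nor Principle C is at stake; coindexation permitted.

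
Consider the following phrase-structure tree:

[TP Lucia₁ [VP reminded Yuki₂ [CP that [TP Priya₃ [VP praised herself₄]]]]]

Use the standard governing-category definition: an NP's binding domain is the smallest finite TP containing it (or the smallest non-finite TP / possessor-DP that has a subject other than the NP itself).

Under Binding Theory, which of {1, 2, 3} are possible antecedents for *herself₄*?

*herself* is an anaphor, so Principle A applies: it must be bound in its binding domain.
Binding domain of *herself₄*: the embedded TP, whose subject is Priya₃.
*Lucia₁* c-commands the anaphor but is outside its binding domain → cannot satisfy Principle A.
*Yuki₂* c-commands the anaphor but is outside its binding domain → cannot satisfy Principle A.
*Priya₃* c-commands the anaphor within its binding domain → licit binder.

{3}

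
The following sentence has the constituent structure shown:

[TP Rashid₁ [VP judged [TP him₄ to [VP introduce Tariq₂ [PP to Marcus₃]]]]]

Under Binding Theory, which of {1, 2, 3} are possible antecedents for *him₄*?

none

*him* is a pronoun, so Principle B applies: it must be free in its binding domain.
Binding domain of *him₄*: the matrix TP, whose subject is Rashid₁.
*Rashid₁* c-commands the pronoun within its binding domain → coindexation would violate Principle B.
*Tariq₂*: the pronoun c-commands this R-expression → coindexation would violate Principle C on *Tariq₂*.
*Marcus₃*: the pronoun c-commands this R-expression → coindexation would violate Principle C on *Marcus₃*.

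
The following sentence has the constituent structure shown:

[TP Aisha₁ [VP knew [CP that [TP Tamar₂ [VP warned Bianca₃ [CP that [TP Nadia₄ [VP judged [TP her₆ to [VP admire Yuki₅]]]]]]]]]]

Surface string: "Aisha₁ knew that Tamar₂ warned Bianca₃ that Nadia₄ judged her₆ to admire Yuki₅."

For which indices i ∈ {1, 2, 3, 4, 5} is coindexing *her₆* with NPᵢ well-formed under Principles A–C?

{1, 2, 3}

*her* is a pronoun, so Principle B applies: it must be free in its binding domain.
Binding domain of *her₆*: the embedded TP, whose subject is Nadia₄.
*Aisha₁* c-commands the pronoun but from outside its binding domain, and is not c-commanded by it → coindexation permitted.
*Tamar₂* c-commands the pronoun but from outside its binding domain, and is not c-commanded by it → coindexation permitted.
*Bianca₃* c-commands the pronoun but from outside its binding domain, and is not c-commanded by it → coindexation permitted.
*Nadia₄* c-commands the pronoun within its binding domain → coindexation would violate Principle B.
*Yuki₅*: the pronoun c-commands this R-expression → coindexation would violate Principle C on *Yuki₅*.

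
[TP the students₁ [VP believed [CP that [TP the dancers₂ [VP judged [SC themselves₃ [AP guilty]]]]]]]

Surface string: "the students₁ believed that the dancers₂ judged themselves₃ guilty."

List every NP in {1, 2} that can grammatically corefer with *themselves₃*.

*themselves* is an anaphor, so Principle A applies: it must be bound in its binding domain.
Binding domain of *themselves₃*: the embedded TP, whose subject is the dancers₂.
*the students₁* c-commands the anaphor but is outside its binding domain → cannot satisfy Principle A.
*the dancers₂* c-commands the anaphor within its binding domain → licit binder.

{2}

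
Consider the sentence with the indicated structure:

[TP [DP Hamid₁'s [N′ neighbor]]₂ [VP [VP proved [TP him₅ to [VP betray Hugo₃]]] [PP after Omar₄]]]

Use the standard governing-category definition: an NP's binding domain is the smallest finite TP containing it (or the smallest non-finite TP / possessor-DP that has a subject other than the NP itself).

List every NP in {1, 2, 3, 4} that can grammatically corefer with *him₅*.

{1, 4}

*him* is a pronoun, so Principle B applies: it must be free in its binding domain.
Binding domain of *him₅*: the matrix TP, whose subject is [Hamid₁'s neighbor]₂.
*Hamid₁* and the pronoun do not c-command one another → neither Principle B nor Principle C is at stake; coindexation permitted.
*[Hamid₁'s neighbor]₂* c-commands the pronoun within its binding domain → coindexation would violate Principle B.
*Hugo₃*: the pronoun c-commands this R-expression → coindexation would violate Principle C on *Hugo₃*.
*Omar₄* and the pronoun do not c-command one another → neither Principle B nor Principle C is at stake; coindexation permitted.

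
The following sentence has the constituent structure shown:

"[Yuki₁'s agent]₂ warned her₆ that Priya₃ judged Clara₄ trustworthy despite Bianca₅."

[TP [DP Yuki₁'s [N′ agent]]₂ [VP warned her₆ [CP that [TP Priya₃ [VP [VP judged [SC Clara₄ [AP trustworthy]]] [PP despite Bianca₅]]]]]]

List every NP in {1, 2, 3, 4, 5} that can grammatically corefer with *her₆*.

*her* is a pronoun, so Principle B applies: it must be free in its binding domain.
Binding domain of *her₆*: the matrix TP, whose subject is [Yuki₁'s agent]₂.
*Yuki₁* and the pronoun do not c-command one another → neither Principle B nor Principle C is at stake; coindexation permitted.
*[Yuki₁'s agent]₂* c-commands the pronoun within its binding domain → coindexation would violate Principle B.
*Priya₃*: the pronoun c-commands this R-expression → coindexation would violate Principle C on *Priya₃*.
*Clara₄*: the pronoun c-commands this R-expression → coindexation would violate Principle C on *Clara₄*.
*Bianca₅*: the pronoun c-commands this R-expression → coindexation would violate Principle C on *Bianca₅*.

{1}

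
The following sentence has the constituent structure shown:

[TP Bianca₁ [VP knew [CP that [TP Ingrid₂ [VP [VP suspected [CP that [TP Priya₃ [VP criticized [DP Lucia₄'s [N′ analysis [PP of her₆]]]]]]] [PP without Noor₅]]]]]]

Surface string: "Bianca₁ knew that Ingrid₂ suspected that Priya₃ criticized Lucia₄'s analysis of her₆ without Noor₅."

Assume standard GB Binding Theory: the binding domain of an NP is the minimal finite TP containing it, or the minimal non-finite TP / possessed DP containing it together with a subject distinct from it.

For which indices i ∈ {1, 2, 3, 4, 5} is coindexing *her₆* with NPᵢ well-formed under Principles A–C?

{1, 2, 3, 5}

*her* is a pronoun, so Principle B applies: it must be free in its binding domain.
Binding domain of *her₆*: the possessed DP, whose subject is Lucia₄.
*Bianca₁* c-commands the pronoun but from outside its binding domain, and is not c-commanded by it → coindexation permitted.
*Ingrid₂* c-commands the pronoun but from outside its binding domain, and is not c-commanded by it → coindexation permitted.
*Priya₃* c-commands the pronoun but from outside its binding domain, and is not c-commanded by it → coindexation permitted.
*Lucia₄* c-commands the pronoun within its binding domain → coindexation would violate Principle B.
*Noor₅* and the pronoun do not c-command one another → neither Principle B nor Principle C is at stake; coindexation permitted.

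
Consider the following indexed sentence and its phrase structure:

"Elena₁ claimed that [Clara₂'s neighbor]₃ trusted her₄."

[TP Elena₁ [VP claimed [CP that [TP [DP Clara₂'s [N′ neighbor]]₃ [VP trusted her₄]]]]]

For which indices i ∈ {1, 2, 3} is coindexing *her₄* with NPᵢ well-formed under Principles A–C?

{1, 2}

*her* is a pronoun, so Principle B applies: it must be free in its binding domain.
Binding domain of *her₄*: the embedded TP, whose subject is [Clara₂'s neighbor]₃.
*Elena₁* c-commands the pronoun but from outside its binding domain, and is not c-commanded by it → coindexation permitted.
*Clara₂* and the pronoun do not c-command one another → neither Principle B nor Principle C is at stake; coindexation permitted.
*[Clara₂'s neighbor]₃* c-commands the pronoun within its binding domain → coindexation would violate Principle B.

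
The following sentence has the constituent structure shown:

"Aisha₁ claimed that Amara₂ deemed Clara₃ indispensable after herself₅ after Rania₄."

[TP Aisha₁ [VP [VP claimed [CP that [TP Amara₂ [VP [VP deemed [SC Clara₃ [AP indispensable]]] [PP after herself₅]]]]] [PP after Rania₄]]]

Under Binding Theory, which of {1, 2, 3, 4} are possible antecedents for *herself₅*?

*herself* is an anaphor, so Principle A applies: it must be bound in its binding domain.
Binding domain of *herself₅*: the embedded TP, whose subject is Amara₂.
*Aisha₁* c-commands the anaphor but is outside its binding domain → cannot satisfy Principle A.
*Amara₂* c-commands the anaphor within its binding domain → licit binder.
*Clara₃* does not c-command the anaphor → cannot bind it.
*Rania₄* does not c-command the anaphor → cannot bind it.

{2}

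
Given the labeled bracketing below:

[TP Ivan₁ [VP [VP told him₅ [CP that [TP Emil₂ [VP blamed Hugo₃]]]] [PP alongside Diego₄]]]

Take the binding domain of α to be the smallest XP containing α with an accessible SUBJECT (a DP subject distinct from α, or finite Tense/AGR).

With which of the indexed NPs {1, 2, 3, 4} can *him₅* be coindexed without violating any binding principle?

*him* is a pronoun, so Principle B applies: it must be free in its binding domain.
Binding domain of *him₅*: the matrix TP, whose subject is Ivan₁.
*Ivan₁* c-commands the pronoun within its binding domain → coindexation would violate Principle B.
*Emil₂*: the pronoun c-commands this R-expression → coindexation would violate Principle C on *Emil₂*.
*Hugo₃*: the pronoun c-commands this R-expression → coindexation would violate Principle C on *Hugo₃*.
*Diego₄* and the pronoun do not c-command one another → neither Principle B nor Principle C is at stake; coindexation permitted.

{4}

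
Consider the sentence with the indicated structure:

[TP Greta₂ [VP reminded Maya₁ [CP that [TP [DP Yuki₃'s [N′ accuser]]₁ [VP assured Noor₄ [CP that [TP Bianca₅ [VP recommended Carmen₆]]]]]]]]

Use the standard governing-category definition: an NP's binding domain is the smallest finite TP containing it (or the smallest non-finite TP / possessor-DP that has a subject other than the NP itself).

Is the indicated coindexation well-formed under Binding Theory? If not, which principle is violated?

Principle C

The two coindexed NPs are *[Yuki₃'s accuser]₁* and *Maya₁*.
*[Yuki₃'s accuser]₁* is an R-expression. Principle C requires it to be free everywhere.
*Maya₁* c-commands it and carries the same index.
The R-expression is bound → Principle C violation.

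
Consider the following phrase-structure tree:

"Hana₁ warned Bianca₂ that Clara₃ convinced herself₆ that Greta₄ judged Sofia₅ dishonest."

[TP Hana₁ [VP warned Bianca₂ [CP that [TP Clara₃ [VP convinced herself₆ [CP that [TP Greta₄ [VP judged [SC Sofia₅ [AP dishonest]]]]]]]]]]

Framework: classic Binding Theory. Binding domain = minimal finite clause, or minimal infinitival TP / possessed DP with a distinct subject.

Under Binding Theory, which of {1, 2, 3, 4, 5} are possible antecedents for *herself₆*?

*herself* is an anaphor, so Principle A applies: it must be bound in its binding domain.
Binding domain of *herself₆*: the embedded TP, whose subject is Clara₃.
*Hana₁* c-commands the anaphor but is outside its binding domain → cannot satisfy Principle A.
*Bianca₂* c-commands the anaphor but is outside its binding domain → cannot satisfy Principle A.
*Clara₃* c-commands the anaphor within its binding domain → licit binder.
*Greta₄* does not c-command the anaphor → cannot bind it.
*Sofia₅* does not c-command the anaphor → cannot bind it.

{3}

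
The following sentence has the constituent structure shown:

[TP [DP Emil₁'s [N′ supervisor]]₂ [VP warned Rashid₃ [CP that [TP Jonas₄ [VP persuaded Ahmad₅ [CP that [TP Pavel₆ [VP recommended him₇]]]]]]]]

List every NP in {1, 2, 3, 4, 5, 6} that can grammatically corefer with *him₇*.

*him* is a pronoun, so Principle B applies: it must be free in its binding domain.
Binding domain of *him₇*: the embedded TP, whose subject is Pavel₆.
*Emil₁* and the pronoun do not c-command one another → neither Principle B nor Principle C is at stake; coindexation permitted.
*[Emil₁'s supervisor]₂* c-commands the pronoun but from outside its binding domain, and is not c-commanded by it → coindexation permitted.
*Rashid₃* c-commands the pronoun but from outside its binding domain, and is not c-commanded by it → coindexation permitted.
*Jonas₄* c-commands the pronoun but from outside its binding domain, and is not c-commanded by it → coindexation permitted.
*Ahmad₅* c-commands the pronoun but from outside its binding domain, and is not c-commanded by it → coindexation permitted.
*Pavel₆* c-commands the pronoun within its binding domain → coindexation would violate Principle B.

{1, 2, 3, 4, 5}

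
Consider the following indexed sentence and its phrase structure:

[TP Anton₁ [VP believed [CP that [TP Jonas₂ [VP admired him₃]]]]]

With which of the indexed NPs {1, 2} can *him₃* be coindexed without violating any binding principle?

*him* is a pronoun, so Principle B applies: it must be free in its binding domain.
Binding domain of *him₃*: the embedded TP, whose subject is Jonas₂.
*Anton₁* c-commands the pronoun but from outside its binding domain, and is not c-commanded by it → coindexation permitted.
*Jonas₂* c-commands the pronoun within its binding domain → coindexation would violate Principle B.

{1}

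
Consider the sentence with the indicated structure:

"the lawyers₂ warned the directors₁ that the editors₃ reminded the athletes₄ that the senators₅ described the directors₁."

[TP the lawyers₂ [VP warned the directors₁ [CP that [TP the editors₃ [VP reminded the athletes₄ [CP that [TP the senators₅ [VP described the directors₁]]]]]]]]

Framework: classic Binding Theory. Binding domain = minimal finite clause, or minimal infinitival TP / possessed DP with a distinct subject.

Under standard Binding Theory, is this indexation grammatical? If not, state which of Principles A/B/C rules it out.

Principle C

The two coindexed NPs are *the directors₁* (the higher occurrence) and *the directors₁* (the lower occurrence).
*the directors₁* (the lower occurrence) is an R-expression. Principle C requires it to be free everywhere.
*the directors₁* (the higher occurrence) c-commands it and carries the same index.
The R-expression is bound → Principle C violation.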